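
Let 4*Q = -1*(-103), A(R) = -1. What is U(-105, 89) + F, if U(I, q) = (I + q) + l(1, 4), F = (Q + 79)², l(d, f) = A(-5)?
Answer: 175289/16 ≈ 10956.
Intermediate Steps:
Q = 103/4 (Q = (-1*(-103))/4 = (¼)*103 = 103/4 ≈ 25.750)
l(d, f) = -1
F = 175561/16 (F = (103/4 + 79)² = (419/4)² = 175561/16 ≈ 10973.)
U(I, q) = -1 + I + q (U(I, q) = (I + q) - 1 = -1 + I + q)
U(-105, 89) + F = (-1 - 105 + 89) + 175561/16 = -17 + 175561/16 = 175289/16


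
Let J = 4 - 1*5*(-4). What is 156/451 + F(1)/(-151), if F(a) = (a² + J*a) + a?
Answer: 11830/68101 ≈ 0.17371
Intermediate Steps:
J = 24 (J = 4 - 5*(-4) = 4 + 20 = 24)
F(a) = a² + 25*a (F(a) = (a² + 24*a) + a = a² + 25*a)
156/451 + F(1)/(-151) = 156/451 + (1*(25 + 1))/(-151) = 156*(1/451) + (1*26)*(-1/151) = 156/451 + 26*(-1/151) = 156/451 - 26/151 = 11830/68101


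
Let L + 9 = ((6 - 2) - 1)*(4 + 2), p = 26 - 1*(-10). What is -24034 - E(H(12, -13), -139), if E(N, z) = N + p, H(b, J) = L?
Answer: -24079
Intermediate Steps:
p = 36 (p = 26 + 10 = 36)
L = 9 (L = -9 + ((6 - 2) - 1)*(4 + 2) = -9 + (4 - 1)*6 = -9 + 3*6 = -9 + 18 = 9)
H(b, J) = 9
E(N, z) = 36 + N (E(N, z) = N + 36 = 36 + N)
-24034 - E(H(12, -13), -139) = -24034 - (36 + 9) = -24034 - 1*45 = -24034 - 45 = -24079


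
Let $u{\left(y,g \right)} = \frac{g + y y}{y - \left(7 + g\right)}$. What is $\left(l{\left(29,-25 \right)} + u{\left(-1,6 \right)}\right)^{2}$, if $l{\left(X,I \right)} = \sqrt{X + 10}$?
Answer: $\frac{157}{4} - \sqrt{39} \approx 33.005$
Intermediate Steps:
$u{\left(y,g \right)} = \frac{g + y^{2}}{-7 + y - g}$
$l{\left(X,I \right)} = \sqrt{10 + X}$
$\left(l{\left(29,-25 \right)} + u{\left(-1,6 \right)}\right)^{2} = \left(\sqrt{10 + 29} + \frac{6 + \left(-1\right)^{2}}{-7 - 1 - 6}\right)^{2} = \left(\sqrt{39} + \frac{6 + 1}{-7 - 1 - 6}\right)^{2} = \left(\sqrt{39} + \frac{1}{-14} \cdot 7\right)^{2} = \left(\sqrt{39} - \frac{1}{2}\right)^{2} = \left(- \frac{1}{2} + \sqrt{39}\right)^{2}$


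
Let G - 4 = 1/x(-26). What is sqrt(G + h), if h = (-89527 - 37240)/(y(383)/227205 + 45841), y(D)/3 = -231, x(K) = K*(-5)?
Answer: sqrt(3630922048918598330)/1709582680 ≈ 1.1146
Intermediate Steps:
x(K) = -5*K
y(D) = -693 (y(D) = 3*(-231) = -693)
h = -290930265/105205088 (h = (-89527 - 37240)/(-693/227205 + 45841) = -126767/(-693*1/227205 + 45841) = -126767/(-7/2295 + 45841) = -126767/105205088/2295 = -126767*2295/105205088 = -290930265/105205088 ≈ -2.7654)
G = 521/130 (G = 4 + 1/(-5*(-26)) = 4 + 1/130 = 521/130 ≈ 4.0077)
sqrt(G + h) = sqrt(521/130 - 290930265/105205088) = sqrt(8495458199/6838330720) = sqrt(3630922048918598330)/1709582680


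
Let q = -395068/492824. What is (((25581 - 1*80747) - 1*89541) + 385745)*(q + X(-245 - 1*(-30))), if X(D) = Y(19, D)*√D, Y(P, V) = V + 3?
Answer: -11903300073/61603 - 51100056*I*√215 ≈ -1.9323e+5 - 7.4927e+8*I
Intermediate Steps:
Y(P, V) = 3 + V
X(D) = √D*(3 + D) (X(D) = (3 + D)*√D = √D*(3 + D))
q = -98767/123206 (q = -395068*1/492824 = -98767/123206 ≈ -0.80164)
(((25581 - 1*80747) - 1*89541) + 385745)*(q + X(-245 - 1*(-30))) = (((25581 - 1*80747) - 1*89541) + 385745)*(-98767/123206 + √(-245 - 1*(-30))*(3 + (-245 - 1*(-30)))) = (((25581 - 80747) - 89541) + 385745)*(-98767/123206 + √(-245 + 30)*(3 + (-245 + 30))) = ((-55166 - 89541) + 385745)*(-98767/123206 + √(-215)*(3 - 215)) = (-144707 + 385745)*(-98767/123206 + (I*√215)*(-212)) = 241038*(-98767/123206 - 212*I*√215) = -11903300073/61603 - 51100056*I*√215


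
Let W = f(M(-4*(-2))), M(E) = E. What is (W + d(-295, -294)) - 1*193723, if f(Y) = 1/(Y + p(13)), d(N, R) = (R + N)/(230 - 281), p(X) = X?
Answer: -23051657/119 ≈ -1.9371e+5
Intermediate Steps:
d(N, R) = -N/51 - R/51 (d(N, R) = (N + R)/(-51) = (N + R)*(-1/51) = -N/51 - R/51)
f(Y) = 1/(13 + Y) (f(Y) = 1/(Y + 13) = 1/(13 + Y))
W = 1/21 (W = 1/(13 - 4*(-2)) = 1/(13 + 8) = 1/21 ≈ 0.047619)
(W + d(-295, -294)) - 1*193723 = (1/21 + (-1/51*(-295) - 1/51*(-294))) - 1*193723 = (1/21 + (295/51 + 98/17)) - 193723 = (1/21 + 589/51) - 193723 = 1380/119 - 193723 = -23051657/119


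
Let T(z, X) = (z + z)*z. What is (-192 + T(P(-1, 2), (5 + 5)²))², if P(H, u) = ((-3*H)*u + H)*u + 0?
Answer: 64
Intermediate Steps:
P(H, u) = u*(H - 3*H*u) (P(H, u) = (-3*H*u + H)*u + 0 = (H - 3*H*u)*u + 0 = u*(H - 3*H*u) + 0 = u*(H - 3*H*u))
T(z, X) = 2*z² (T(z, X) = (2*z)*z = 2*z²)
(-192 + T(P(-1, 2), (5 + 5)²))² = (-192 + 2*(-1*2*(1 - 3*2))²)² = (-192 + 2*(-1*2*(1 - 6))²)² = (-192 + 2*(-1*2*(-5))²)² = (-192 + 2*10²)² = (-192 + 2*100)² = (-192 + 200)² = 8² = 64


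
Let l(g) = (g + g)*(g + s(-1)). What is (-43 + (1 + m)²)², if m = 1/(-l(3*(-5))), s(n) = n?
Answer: 93659019262081/53084160000 ≈ 1764.3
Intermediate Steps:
l(g) = 2*g*(-1 + g) (l(g) = (g + g)*(g - 1) = (2*g)*(-1 + g) = 2*g*(-1 + g))
m = -1/480 (m = 1/(-2*3*(-5)*(-1 + 3*(-5))) = 1/(-2*(-15)*(-1 - 15)) = 1/(-2*(-15)*(-16)) = 1/(-1*480) = 1/(-480) = -1/480 ≈ -0.0020833)
(-43 + (1 + m)²)² = (-43 + (1 - 1/480)²)² = (-43 + (479/480)²)² = (-43 + 229441/230400)² = (-9677759/230400)² = 93659019262081/53084160000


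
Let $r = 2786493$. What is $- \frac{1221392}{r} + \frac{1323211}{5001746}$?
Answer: $- \frac{2421974361409}{13937330216778} \approx -0.17378$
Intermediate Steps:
$- \frac{1221392}{r} + \frac{1323211}{5001746} = - \frac{1221392}{2786493} + \frac{1323211}{5001746} = - \frac{2421974361409}{13937330216778}$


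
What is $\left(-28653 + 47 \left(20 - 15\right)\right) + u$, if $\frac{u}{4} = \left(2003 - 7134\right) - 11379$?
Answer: $-94458$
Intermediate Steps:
$u = -66040$ ($u = 4 \left(\left(2003 - 7134\right) - 11379\right) = 4 \left(-5131 - 11379\right) = 4 \left(-16510\right) = -66040$)
$\left(-28653 + 47 \left(20 - 15\right)\right) + u = \left(-28653 + 47 \left(20 - 15\right)\right) - 66040 = \left(-28653 + 47 \cdot 5\right) - 66040 = \left(-28653 + 235\right) - 66040 = -28418 - 66040 = -94458$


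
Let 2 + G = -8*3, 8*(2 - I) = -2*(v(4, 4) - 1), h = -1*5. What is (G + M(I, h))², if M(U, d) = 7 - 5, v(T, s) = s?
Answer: 576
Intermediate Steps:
h = -5
I = 11/4 (I = 2 - (-1)*(4 - 1)/4 = 2 - (-1)*3/4 = 2 - ⅛*(-6) = 2 + ¾ = 11/4 ≈ 2.7500)
G = -26 (G = -2 - 8*3 = -2 - 24 = -26)
M(U, d) = 2
(G + M(I, h))² = (-26 + 2)² = (-24)² = 576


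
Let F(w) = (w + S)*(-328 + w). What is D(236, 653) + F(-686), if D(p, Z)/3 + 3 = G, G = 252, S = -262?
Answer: 962019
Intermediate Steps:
F(w) = (-328 + w)*(-262 + w) (F(w) = (w - 262)*(-328 + w) = (-262 + w)*(-328 + w) = (-328 + w)*(-262 + w))
D(p, Z) = 747 (D(p, Z) = -9 + 3*252 = -9 + 756 = 747)
D(236, 653) + F(-686) = 747 + (85936 + (-686)² - 590*(-686)) = 747 + (85936 + 470596 + 404740) = 747 + 961272 = 962019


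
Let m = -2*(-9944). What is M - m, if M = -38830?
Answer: -58718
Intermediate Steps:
m = 19888
M - m = -38830 - 1*19888 = -38830 - 19888 = -58718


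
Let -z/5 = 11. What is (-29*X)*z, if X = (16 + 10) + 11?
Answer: 59015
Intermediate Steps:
z = -55 (z = -5*11 = -55)
X = 37 (X = 26 + 11 = 37)
(-29*X)*z = -29*37*(-55) = -1073*(-55) = 59015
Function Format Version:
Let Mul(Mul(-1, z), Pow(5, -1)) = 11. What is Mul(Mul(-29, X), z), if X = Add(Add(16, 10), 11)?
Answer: 59015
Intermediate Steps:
z = -55 (z = Mul(-5, 11) = -55)
X = 37 (X = Add(26, 11) = 37)
Mul(Mul(-29, X), z) = Mul(Mul(-29, 37), -55) = Mul(-1073, -55) = 59015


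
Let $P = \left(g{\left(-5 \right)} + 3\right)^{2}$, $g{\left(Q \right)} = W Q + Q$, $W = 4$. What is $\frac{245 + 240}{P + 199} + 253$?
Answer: $\frac{173284}{683} \approx 253.71$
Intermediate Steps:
$g{\left(Q \right)} = 5 Q$ ($g{\left(Q \right)} = 4 Q + Q = 5 Q$)
$P = 484$ ($P = \left(5 \left(-5\right) + 3\right)^{2} = \left(-25 + 3\right)^{2} = \left(-22\right)^{2} = 484$)
$\frac{245 + 240}{P + 199} + 253 = \frac{245 + 240}{484 + 199} + 253 = \frac{485}{683} + 253 = \frac{173284}{683}$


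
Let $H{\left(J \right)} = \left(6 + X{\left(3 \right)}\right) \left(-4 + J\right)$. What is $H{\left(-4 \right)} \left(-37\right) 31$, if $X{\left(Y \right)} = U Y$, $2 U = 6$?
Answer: $137640$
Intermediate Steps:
$U = 3$ ($U = \frac{1}{2} \cdot 6 = 3$)
$X{\left(Y \right)} = 3 Y$
$H{\left(J \right)} = -60 + 15 J$ ($H{\left(J \right)} = \left(6 + 3 \cdot 3\right) \left(-4 + J\right) = \left(6 + 9\right) \left(-4 + J\right) = 15 \left(-4 + J\right) = -60 + 15 J$)
$H{\left(-4 \right)} \left(-37\right) 31 = \left(-60 + 15 \left(-4\right)\right) \left(-37\right) 31 = \left(-60 - 60\right) \left(-37\right) 31 = \left(-120\right) \left(-37\right) 31 = 4440 \cdot 31 = 137640$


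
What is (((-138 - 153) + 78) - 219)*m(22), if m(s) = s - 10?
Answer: -5184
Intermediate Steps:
m(s) = -10 + s
(((-138 - 153) + 78) - 219)*m(22) = (((-138 - 153) + 78) - 219)*(-10 + 22) = ((-291 + 78) - 219)*12 = (-213 - 219)*12 = -432*12 = -5184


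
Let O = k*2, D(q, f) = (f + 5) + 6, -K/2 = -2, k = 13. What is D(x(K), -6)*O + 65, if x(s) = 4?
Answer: 195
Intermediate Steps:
K = 4 (K = -2*(-2) = 4)
D(q, f) = 11 + f (D(q, f) = (5 + f) + 6 = 11 + f)
O = 26 (O = 13*2 = 26)
D(x(K), -6)*O + 65 = (11 - 6)*26 + 65 = 5*26 + 65 = 130 + 65 = 195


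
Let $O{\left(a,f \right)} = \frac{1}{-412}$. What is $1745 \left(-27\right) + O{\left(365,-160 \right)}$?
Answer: $- \frac{19411381}{412} \approx -47115.0$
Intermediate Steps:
$O{\left(a,f \right)} = - \frac{1}{412}$
$1745 \left(-27\right) + O{\left(365,-160 \right)} = 1745 \left(-27\right) - \frac{1}{412} = -47115 - \frac{1}{412} = - \frac{19411381}{412}$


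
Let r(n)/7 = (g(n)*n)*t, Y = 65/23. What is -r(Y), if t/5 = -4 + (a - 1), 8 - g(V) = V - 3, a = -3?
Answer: 3421600/529 ≈ 6468.1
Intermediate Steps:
g(V) = 11 - V (g(V) = 8 - (V - 3) = 8 - (-3 + V) = 8 + (3 - V) = 11 - V)
t = -40 (t = 5*(-4 + (-3 - 1)) = 5*(-4 - 4) = 5*(-8) = -40)
Y = 65/23 (Y = 65*(1/23) = 65/23 ≈ 2.8261)
r(n) = -280*n*(11 - n) (r(n) = 7*(((11 - n)*n)*(-40)) = 7*((n*(11 - n))*(-40)) = 7*(-40*n*(11 - n)) = -280*n*(11 - n))
-r(Y) = -280*65*(-11 + 65/23)/23 = -280*65*(-188)/(23*23) = -1*(-3421600/529) = 3421600/529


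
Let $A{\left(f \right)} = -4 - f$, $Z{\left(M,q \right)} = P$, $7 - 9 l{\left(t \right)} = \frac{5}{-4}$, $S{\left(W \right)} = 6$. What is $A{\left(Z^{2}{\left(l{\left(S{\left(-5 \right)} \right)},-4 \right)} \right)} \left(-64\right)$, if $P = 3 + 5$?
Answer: $4352$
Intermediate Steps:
$P = 8$
$l{\left(t \right)} = \frac{11}{12}$ ($l{\left(t \right)} = \frac{7}{9} - \frac{5 \frac{1}{-4}}{9} = \frac{7}{9} - \frac{5 \left(- \frac{1}{4}\right)}{9} = \frac{7}{9} - - \frac{5}{36} = \frac{7}{9} + \frac{5}{36} = \frac{11}{12}$)
$Z{\left(M,q \right)} = 8$
$A{\left(Z^{2}{\left(l{\left(S{\left(-5 \right)} \right)},-4 \right)} \right)} \left(-64\right) = \left(-4 - 8^{2}\right) \left(-64\right) = \left(-4 - 64\right) \left(-64\right) = \left(-68\right) \left(-64\right) = 4352$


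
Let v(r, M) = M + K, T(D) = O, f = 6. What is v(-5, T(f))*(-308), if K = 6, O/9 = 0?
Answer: -1848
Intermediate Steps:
O = 0 (O = 9*0 = 0)
T(D) = 0
v(r, M) = 6 + M (v(r, M) = M + 6 = 6 + M)
v(-5, T(f))*(-308) = (6 + 0)*(-308) = 6*(-308) = -1848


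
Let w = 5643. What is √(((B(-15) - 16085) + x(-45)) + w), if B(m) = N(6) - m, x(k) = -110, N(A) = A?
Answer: I*√10531 ≈ 102.62*I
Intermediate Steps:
B(m) = 6 - m
√(((B(-15) - 16085) + x(-45)) + w) = √((((6 - 1*(-15)) - 16085) - 110) + 5643) = √((((6 + 15) - 16085) - 110) + 5643) = √(((21 - 16085) - 110) + 5643) = √((-16064 - 110) + 5643) = √(-16174 + 5643) = √(-10531) = I*√10531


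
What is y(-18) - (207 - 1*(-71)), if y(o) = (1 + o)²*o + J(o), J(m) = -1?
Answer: -5481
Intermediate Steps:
y(o) = -1 + o*(1 + o)² (y(o) = (1 + o)²*o - 1 = o*(1 + o)² - 1 = -1 + o*(1 + o)²)
y(-18) - (207 - 1*(-71)) = (-1 - 18*(1 - 18)²) - (207 - 1*(-71)) = (-1 - 18*(-17)²) - (207 + 71) = (-1 - 18*289) - 1*278 = (-1 - 5202) - 278 = -5203 - 278 = -5481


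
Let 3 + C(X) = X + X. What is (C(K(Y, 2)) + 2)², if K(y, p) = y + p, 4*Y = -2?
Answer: 4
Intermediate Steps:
Y = -½ (Y = (¼)*(-2) = -½ ≈ -0.50000)
K(y, p) = p + y
C(X) = -3 + 2*X (C(X) = -3 + (X + X) = -3 + 2*X)
(C(K(Y, 2)) + 2)² = ((-3 + 2*(2 - ½)) + 2)² = ((-3 + 2*(3/2)) + 2)² = ((-3 + 3) + 2)² = (0 + 2)² = 2² = 4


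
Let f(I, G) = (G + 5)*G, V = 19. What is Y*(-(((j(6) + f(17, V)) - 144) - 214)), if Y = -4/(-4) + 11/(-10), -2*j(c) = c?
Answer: 19/2 ≈ 9.5000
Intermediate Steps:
j(c) = -c/2
f(I, G) = G*(5 + G) (f(I, G) = (5 + G)*G = G*(5 + G))
Y = -⅒ (Y = -4*(-¼) + 11*(-⅒) = 1 - 11/10 = -⅒ ≈ -0.10000)
Y*(-(((j(6) + f(17, V)) - 144) - 214)) = -(-1)*(((-½*6 + 19*(5 + 19)) - 144) - 214)/10 = -(-1)*(((-3 + 19*24) - 144) - 214)/10 = -(-1)*(((-3 + 456) - 144) - 214)/10 = -(-1)*((453 - 144) - 214)/10 = -(-1)*(309 - 214)/10 = -(-1)*95/10 = -⅒*(-95) = 19/2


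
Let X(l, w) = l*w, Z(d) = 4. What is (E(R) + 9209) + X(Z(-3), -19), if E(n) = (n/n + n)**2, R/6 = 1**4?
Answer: 9182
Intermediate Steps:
R = 6 (R = 6*1**4 = 6*1 = 6)
E(n) = (1 + n)**2
(E(R) + 9209) + X(Z(-3), -19) = ((1 + 6)**2 + 9209) + 4*(-19) = (7**2 + 9209) - 76 = (49 + 9209) - 76 = 9258 - 76 = 9182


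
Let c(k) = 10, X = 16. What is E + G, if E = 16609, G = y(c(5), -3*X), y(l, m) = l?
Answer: 16619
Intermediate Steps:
G = 10
E + G = 16609 + 10 = 16619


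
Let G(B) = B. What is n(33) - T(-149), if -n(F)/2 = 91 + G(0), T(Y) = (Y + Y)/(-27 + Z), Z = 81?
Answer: -4765/27 ≈ -176.48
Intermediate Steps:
T(Y) = Y/27 (T(Y) = (Y + Y)/(-27 + 81) = (2*Y)/54 = (2*Y)*(1/54) = Y/27)
n(F) = -182 (n(F) = -2*(91 + 0) = -2*91 = -182)
n(33) - T(-149) = -182 - (-149)/27 = -182 - 1*(-149/27) = -182 + 149/27 = -4765/27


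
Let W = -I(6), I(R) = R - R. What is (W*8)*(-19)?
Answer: 0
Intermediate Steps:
I(R) = 0
W = 0 (W = -1*0 = 0)
(W*8)*(-19) = (0*8)*(-19) = 0*(-19) = 0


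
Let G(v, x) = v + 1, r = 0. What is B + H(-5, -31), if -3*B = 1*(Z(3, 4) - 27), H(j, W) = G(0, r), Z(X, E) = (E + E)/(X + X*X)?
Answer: 88/9 ≈ 9.7778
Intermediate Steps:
G(v, x) = 1 + v
Z(X, E) = 2*E/(X + X**2) (Z(X, E) = (2*E)/(X + X**2) = 2*E/(X + X**2))
H(j, W) = 1 (H(j, W) = 1 + 0 = 1)
B = 79/9 (B = -(2*4/(3*(1 + 3)) - 27)/3 = -(2*4*(1/3)/4 - 27)/3 = -(2*4*(1/3)*(1/4) - 27)/3 = -(2/3 - 27)/3 = -(-79)/(3*3) = -1/3*(-79/3) = 79/9 ≈ 8.7778)
B + H(-5, -31) = 79/9 + 1 = 88/9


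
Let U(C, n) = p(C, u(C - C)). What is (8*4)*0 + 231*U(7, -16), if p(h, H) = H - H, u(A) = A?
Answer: 0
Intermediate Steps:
p(h, H) = 0
U(C, n) = 0
(8*4)*0 + 231*U(7, -16) = (8*4)*0 + 231*0 = 32*0 + 0 = 0 + 0 = 0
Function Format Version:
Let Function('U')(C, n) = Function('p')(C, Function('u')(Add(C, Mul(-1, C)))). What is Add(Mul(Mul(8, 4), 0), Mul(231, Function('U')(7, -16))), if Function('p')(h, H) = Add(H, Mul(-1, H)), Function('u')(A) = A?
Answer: 0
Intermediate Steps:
Function('p')(h, H) = 0
Function('U')(C, n) = 0
Add(Mul(Mul(8, 4), 0), Mul(231, Function('U')(7, -16))) = Add(Mul(Mul(8, 4), 0), Mul(231, 0)) = Add(Mul(32, 0), 0) = Add(0, 0) = 0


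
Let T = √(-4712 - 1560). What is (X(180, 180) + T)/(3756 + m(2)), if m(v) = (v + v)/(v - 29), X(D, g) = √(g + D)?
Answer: 81*√10/50704 + 189*I*√2/12676 ≈ 0.0050518 + 0.021086*I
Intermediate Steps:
X(D, g) = √(D + g)
m(v) = 2*v/(-29 + v) (m(v) = (2*v)/(-29 + v) = 2*v/(-29 + v))
T = 56*I*√2 (T = √(-6272) = 56*I*√2 ≈ 79.196*I)
(X(180, 180) + T)/(3756 + m(2)) = (√(180 + 180) + 56*I*√2)/(3756 + 2*2/(-29 + 2)) = (√360 + 56*I*√2)/(3756 + 2*2/(-27)) = (6*√10 + 56*I*√2)/(3756 + 2*2*(-1/27)) = (6*√10 + 56*I*√2)/(3756 - 4/27) = (6*√10 + 56*I*√2)/(101408/27) = (6*√10 + 56*I*√2)*(27/101408) = 81*√10/50704 + 189*I*√2/12676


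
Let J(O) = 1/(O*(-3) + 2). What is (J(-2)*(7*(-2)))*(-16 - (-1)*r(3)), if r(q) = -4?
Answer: 35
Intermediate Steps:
J(O) = 1/(2 - 3*O) (J(O) = 1/(-3*O + 2) = 1/(2 - 3*O))
(J(-2)*(7*(-2)))*(-16 - (-1)*r(3)) = ((-1/(-2 + 3*(-2)))*(7*(-2)))*(-16 - (-1)*(-4)) = (-1/(-2 - 6)*(-14))*(-16 - 1*4) = (-1/(-8)*(-14))*(-16 - 4) = (-1*(-⅛)*(-14))*(-20) = ((⅛)*(-14))*(-20) = -7/4*(-20) = 35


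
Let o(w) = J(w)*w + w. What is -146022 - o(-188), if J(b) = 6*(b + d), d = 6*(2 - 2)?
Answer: -357898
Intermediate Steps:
d = 0 (d = 6*0 = 0)
J(b) = 6*b (J(b) = 6*(b + 0) = 6*b)
o(w) = w + 6*w**2 (o(w) = (6*w)*w + w = 6*w**2 + w = w + 6*w**2)
-146022 - o(-188) = -146022 - (-188)*(1 + 6*(-188)) = -146022 - (-188)*(1 - 1128) = -146022 - (-188)*(-1127) = -146022 - 1*211876 = -146022 - 211876 = -357898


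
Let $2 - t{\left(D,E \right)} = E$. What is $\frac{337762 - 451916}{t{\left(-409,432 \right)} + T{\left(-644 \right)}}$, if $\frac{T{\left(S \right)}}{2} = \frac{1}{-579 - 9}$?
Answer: $\frac{33561276}{126421} \approx 265.47$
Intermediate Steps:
$t{\left(D,E \right)} = 2 - E$
$T{\left(S \right)} = - \frac{1}{294}$ ($T{\left(S \right)} = \frac{2}{-579 - 9} = \frac{2}{-588} = 2 \left(- \frac{1}{588}\right) = - \frac{1}{294}$)
$\frac{337762 - 451916}{t{\left(-409,432 \right)} + T{\left(-644 \right)}} = \frac{337762 - 451916}{\left(2 - 432\right) - \frac{1}{294}} = - \frac{114154}{-430 - \frac{1}{294}} = - \frac{114154}{- \frac{126421}{294}} = \left(-114154\right) \left(- \frac{294}{126421}\right) = \frac{33561276}{126421}$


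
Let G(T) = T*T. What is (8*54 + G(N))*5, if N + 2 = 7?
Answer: 2285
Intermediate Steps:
N = 5 (N = -2 + 7 = 5)
G(T) = T**2
(8*54 + G(N))*5 = (8*54 + 5**2)*5 = (432 + 25)*5 = 457*5 = 2285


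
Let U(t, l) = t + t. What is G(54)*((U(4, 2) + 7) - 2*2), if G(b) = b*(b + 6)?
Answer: 35640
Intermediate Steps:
U(t, l) = 2*t
G(b) = b*(6 + b)
G(54)*((U(4, 2) + 7) - 2*2) = (54*(6 + 54))*((2*4 + 7) - 2*2) = (54*60)*((8 + 7) - 4) = 3240*(15 - 4) = 3240*11 = 35640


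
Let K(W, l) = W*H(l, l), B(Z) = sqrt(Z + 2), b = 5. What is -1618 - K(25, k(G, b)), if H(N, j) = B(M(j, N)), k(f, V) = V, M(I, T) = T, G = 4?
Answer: -1618 - 25*sqrt(7) ≈ -1684.1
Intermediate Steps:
B(Z) = sqrt(2 + Z)
H(N, j) = sqrt(2 + N)
K(W, l) = W*sqrt(2 + l)
-1618 - K(25, k(G, b)) = -1618 - 25*sqrt(2 + 5) = -1618 - 25*sqrt(7)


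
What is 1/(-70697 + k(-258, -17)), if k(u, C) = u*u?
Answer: -1/4133 ≈ -0.00024196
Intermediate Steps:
k(u, C) = u**2
1/(-70697 + k(-258, -17)) = 1/(-70697 + (-258)**2) = 1/(-70697 + 66564) = 1/(-4133) = -1/4133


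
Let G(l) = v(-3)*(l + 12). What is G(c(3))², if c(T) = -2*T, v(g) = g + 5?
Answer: 144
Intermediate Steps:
v(g) = 5 + g
G(l) = 24 + 2*l (G(l) = (5 - 3)*(l + 12) = 2*(12 + l) = 24 + 2*l)
G(c(3))² = (24 + 2*(-2*3))² = (24 + 2*(-6))² = (24 - 12)² = 12² = 144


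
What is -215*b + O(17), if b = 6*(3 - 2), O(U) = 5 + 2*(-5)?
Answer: -1295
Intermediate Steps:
O(U) = -5 (O(U) = 5 - 10 = -5)
b = 6 (b = 6*1 = 6)
-215*b + O(17) = -215*6 - 5 = -1290 - 5 = -1295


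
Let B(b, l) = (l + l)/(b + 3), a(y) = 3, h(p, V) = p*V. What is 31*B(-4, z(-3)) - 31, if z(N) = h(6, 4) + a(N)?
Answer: -1705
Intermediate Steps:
h(p, V) = V*p
z(N) = 27 (z(N) = 4*6 + 3 = 24 + 3 = 27)
B(b, l) = 2*l/(3 + b) (B(b, l) = (2*l)/(3 + b) = 2*l/(3 + b))
31*B(-4, z(-3)) - 31 = 31*(2*27/(3 - 4)) - 31 = 31*(2*27/(-1)) - 31 = 31*(2*27*(-1)) - 31 = 31*(-54) - 31 = -1674 - 31 = -1705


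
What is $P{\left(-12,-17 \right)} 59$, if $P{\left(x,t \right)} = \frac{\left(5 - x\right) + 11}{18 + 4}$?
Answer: $\frac{826}{11} \approx 75.091$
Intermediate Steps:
$P{\left(x,t \right)} = \frac{8}{11} - \frac{x}{22}$ ($P{\left(x,t \right)} = \frac{16 - x}{22} = \left(16 - x\right) \frac{1}{22} = \frac{8}{11} - \frac{x}{22}$)
$P{\left(-12,-17 \right)} 59 = \left(\frac{8}{11} - - \frac{6}{11}\right) 59 = \left(\frac{8}{11} + \frac{6}{11}\right) 59 = \frac{14}{11} \cdot 59 = \frac{826}{11}$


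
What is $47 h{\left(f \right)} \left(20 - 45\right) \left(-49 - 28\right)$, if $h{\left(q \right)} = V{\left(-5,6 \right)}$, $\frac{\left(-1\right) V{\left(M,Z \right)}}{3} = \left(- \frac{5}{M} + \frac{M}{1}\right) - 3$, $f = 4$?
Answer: $1899975$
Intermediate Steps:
$V{\left(M,Z \right)} = 9 - 3 M + \frac{15}{M}$ ($V{\left(M,Z \right)} = - 3 \left(\left(- \frac{5}{M} + \frac{M}{1}\right) - 3\right) = - 3 \left(\left(- \frac{5}{M} + M 1\right) - 3\right) = - 3 \left(\left(- \frac{5}{M} + M\right) - 3\right) = - 3 \left(\left(M - \frac{5}{M}\right) - 3\right) = - 3 \left(-3 + M - \frac{5}{M}\right) = 9 - 3 M + \frac{15}{M}$)
$h{\left(q \right)} = 21$ ($h{\left(q \right)} = 9 - -15 + \frac{15}{-5} = 9 + 15 + 15 \left(- \frac{1}{5}\right) = 9 + 15 - 3 = 21$)
$47 h{\left(f \right)} \left(20 - 45\right) \left(-49 - 28\right) = 47 \cdot 21 \left(20 - 45\right) \left(-49 - 28\right) = 987 \left(- 25 \left(-49 - 28\right)\right) = 987 \left(\left(-25\right) \left(-77\right)\right) = 987 \cdot 1925 = 1899975$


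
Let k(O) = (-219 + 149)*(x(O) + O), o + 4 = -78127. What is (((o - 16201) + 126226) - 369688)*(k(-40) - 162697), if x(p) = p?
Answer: 53066424018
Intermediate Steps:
o = -78131 (o = -4 - 78127 = -78131)
k(O) = -140*O (k(O) = (-219 + 149)*(O + O) = -140*O)
(((o - 16201) + 126226) - 369688)*(k(-40) - 162697) = (((-78131 - 16201) + 126226) - 369688)*(-140*(-40) - 162697) = ((-94332 + 126226) - 369688)*(5600 - 162697) = (31894 - 369688)*(-157097) = -337794*(-157097) = 53066424018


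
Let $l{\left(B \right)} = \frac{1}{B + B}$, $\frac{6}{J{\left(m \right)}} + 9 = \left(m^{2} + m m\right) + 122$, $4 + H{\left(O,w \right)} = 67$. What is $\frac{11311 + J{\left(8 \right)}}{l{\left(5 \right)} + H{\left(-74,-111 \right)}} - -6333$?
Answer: $\frac{990325213}{152071} \approx 6512.3$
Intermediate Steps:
$H{\left(O,w \right)} = 63$ ($H{\left(O,w \right)} = -4 + 67 = 63$)
$J{\left(m \right)} = \frac{6}{113 + 2 m^{2}}$ ($J{\left(m \right)} = \frac{6}{-9 + \left(\left(m^{2} + m m\right) + 122\right)} = \frac{6}{-9 + \left(\left(m^{2} + m^{2}\right) + 122\right)} = \frac{6}{-9 + \left(2 m^{2} + 122\right)} = \frac{6}{-9 + \left(122 + 2 m^{2}\right)} = \frac{6}{113 + 2 m^{2}}$)
$l{\left(B \right)} = \frac{1}{2 B}$
$\frac{11311 + J{\left(8 \right)}}{l{\left(5 \right)} + H{\left(-74,-111 \right)}} - -6333 = \frac{11311 + \frac{6}{113 + 2 \cdot 8^{2}}}{\frac{1}{2 \cdot 5} + 63} - -6333 = \frac{11311 + \frac{6}{113 + 2 \cdot 64}}{\frac{1}{2} \cdot \frac{1}{5} + 63} + 6333 = \frac{11311 + \frac{6}{113 + 128}}{\frac{1}{10} + 63} + 6333 = \frac{11311 + \frac{6}{241}}{\frac{631}{10}} + 6333 = \left(11311 + 6 \cdot \frac{1}{241}\right) \frac{10}{631} + 6333 = \left(11311 + \frac{6}{241}\right) \frac{10}{631} + 6333 = \frac{2725957}{241} \cdot \frac{10}{631} + 6333 = \frac{27259570}{152071} + 6333 = \frac{990325213}{152071}$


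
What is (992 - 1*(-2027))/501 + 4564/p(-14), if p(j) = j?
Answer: -160307/501 ≈ -319.97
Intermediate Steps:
(992 - 1*(-2027))/501 + 4564/p(-14) = (992 - 1*(-2027))/501 + 4564/(-14) = (992 + 2027)*(1/501) + 4564*(-1/14) = 3019*(1/501) - 326 = 3019/501 - 326 = -160307/501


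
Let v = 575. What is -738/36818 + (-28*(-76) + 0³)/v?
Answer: 950297/258175 ≈ 3.6808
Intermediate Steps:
-738/36818 + (-28*(-76) + 0³)/v = -738/36818 + (-28*(-76) + 0³)/575 = -738*1/36818 + (2128 + 0)*(1/575) = -9/449 + 2128*(1/575) = -9/449 + 2128/575 = 950297/258175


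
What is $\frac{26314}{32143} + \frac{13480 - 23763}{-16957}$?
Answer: $\frac{776732967}{545048851} \approx 1.4251$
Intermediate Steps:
$\frac{26314}{32143} + \frac{13480 - 23763}{-16957} = 26314 \cdot \frac{1}{32143} + \left(13480 - 23763\right) \left(- \frac{1}{16957}\right) = \frac{26314}{32143} - - \frac{10283}{16957} = \frac{26314}{32143} + \frac{10283}{16957} = \frac{776732967}{545048851}$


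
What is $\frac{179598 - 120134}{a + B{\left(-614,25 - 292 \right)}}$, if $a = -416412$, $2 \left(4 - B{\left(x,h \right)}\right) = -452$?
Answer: $- \frac{29732}{208091} \approx -0.14288$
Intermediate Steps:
$B{\left(x,h \right)} = 230$ ($B{\left(x,h \right)} = 4 - -226 = 4 + 226 = 230$)
$\frac{179598 - 120134}{a + B{\left(-614,25 - 292 \right)}} = \frac{179598 - 120134}{-416412 + 230} = \frac{59464}{-416182} = 59464 \left(- \frac{1}{416182}\right) = - \frac{29732}{208091}$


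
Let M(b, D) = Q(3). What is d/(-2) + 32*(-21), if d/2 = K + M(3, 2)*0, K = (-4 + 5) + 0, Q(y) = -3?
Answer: -673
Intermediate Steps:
M(b, D) = -3
K = 1 (K = 1 + 0 = 1)
d = 2 (d = 2*(1 - 3*0) = 2*(1 + 0) = 2*1 = 2)
d/(-2) + 32*(-21) = 2/(-2) + 32*(-21) = 2*(-½) - 672 = -1 - 672 = -673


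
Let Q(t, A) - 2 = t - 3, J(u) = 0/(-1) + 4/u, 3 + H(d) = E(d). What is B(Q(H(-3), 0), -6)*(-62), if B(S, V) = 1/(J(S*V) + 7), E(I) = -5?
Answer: -1674/191 ≈ -8.7644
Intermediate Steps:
H(d) = -8 (H(d) = -3 - 5 = -8)
J(u) = 4/u (J(u) = 0*(-1) + 4/u = 0 + 4/u = 4/u)
Q(t, A) = -1 + t (Q(t, A) = 2 + (t - 3) = 2 + (-3 + t) = -1 + t)
B(S, V) = 1/(7 + 4/(S*V)) (B(S, V) = 1/(4/((S*V)) + 7) = 1/(4*(1/(S*V)) + 7) = 1/(4/(S*V) + 7) = 1/(7 + 4/(S*V)))
B(Q(H(-3), 0), -6)*(-62) = ((-1 - 8)*(-6)/(4 + 7*(-1 - 8)*(-6)))*(-62) = -9*(-6)/(4 + 7*(-9)*(-6))*(-62) = -9*(-6)/(4 + 378)*(-62) = -9*(-6)/382*(-62) = -9*(-6)*1/382*(-62) = (27/191)*(-62) = -1674/191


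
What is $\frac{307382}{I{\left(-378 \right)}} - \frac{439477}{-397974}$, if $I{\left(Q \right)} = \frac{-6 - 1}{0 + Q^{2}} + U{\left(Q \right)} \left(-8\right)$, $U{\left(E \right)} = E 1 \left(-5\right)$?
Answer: $- \frac{2361365318673659}{122826493152534} \approx -19.225$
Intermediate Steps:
$U{\left(E \right)} = - 5 E$ ($U{\left(E \right)} = E \left(-5\right) = - 5 E$)
$I{\left(Q \right)} = - \frac{7}{Q^{2}} + 40 Q$ ($I{\left(Q \right)} = \frac{-6 - 1}{0 + Q^{2}} + - 5 Q \left(-8\right) = - \frac{7}{Q^{2}} + 40 Q$)
$\frac{307382}{I{\left(-378 \right)}} - \frac{439477}{-397974} = \frac{307382}{- \frac{7}{142884} + 40 \left(-378\right)} - \frac{439477}{-397974} = \frac{307382}{\left(-7\right) \frac{1}{142884} - 15120} - - \frac{439477}{397974} = \frac{307382}{- \frac{1}{20412} - 15120} + \frac{439477}{397974} = \frac{307382}{- \frac{308629441}{20412}} + \frac{439477}{397974} = 307382 \left(- \frac{20412}{308629441}\right) + \frac{439477}{397974} = - \frac{6274281384}{308629441} + \frac{439477}{397974} = - \frac{2361365318673659}{122826493152534}$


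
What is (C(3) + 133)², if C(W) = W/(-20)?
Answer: 7059649/400 ≈ 17649.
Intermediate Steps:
C(W) = -W/20 (C(W) = W*(-1/20) = -W/20)
(C(3) + 133)² = (-1/20*3 + 133)² = (-3/20 + 133)² = (2657/20)² = 7059649/400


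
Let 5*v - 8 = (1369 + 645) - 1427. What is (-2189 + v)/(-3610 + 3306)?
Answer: 1035/152 ≈ 6.8092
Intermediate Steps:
v = 119 (v = 8/5 + ((1369 + 645) - 1427)/5 = 8/5 + (2014 - 1427)/5 = 8/5 + (⅕)*587 = 8/5 + 587/5 = 119)
(-2189 + v)/(-3610 + 3306) = (-2189 + 119)/(-3610 + 3306) = -2070/(-304) = -2070*(-1/304) = 1035/152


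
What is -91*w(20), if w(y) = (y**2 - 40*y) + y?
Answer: 34580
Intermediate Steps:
w(y) = y**2 - 39*y
-91*w(20) = -1820*(-39 + 20) = -1820*(-19) = -91*(-380) = 34580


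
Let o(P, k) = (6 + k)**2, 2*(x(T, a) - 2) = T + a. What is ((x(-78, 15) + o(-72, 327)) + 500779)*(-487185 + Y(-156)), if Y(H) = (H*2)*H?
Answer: -536422867101/2 ≈ -2.6821e+11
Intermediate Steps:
x(T, a) = 2 + T/2 + a/2 (x(T, a) = 2 + (T + a)/2 = 2 + (T/2 + a/2) = 2 + T/2 + a/2)
Y(H) = 2*H**2 (Y(H) = (2*H)*H = 2*H**2)
((x(-78, 15) + o(-72, 327)) + 500779)*(-487185 + Y(-156)) = (((2 + (1/2)*(-78) + (1/2)*15) + (6 + 327)**2) + 500779)*(-487185 + 2*(-156)**2) = (((2 - 39 + 15/2) + 333**2) + 500779)*(-487185 + 2*24336) = ((-59/2 + 110889) + 500779)*(-487185 + 48672) = (221719/2 + 500779)*(-438513) = (1223277/2)*(-438513) = -536422867101/2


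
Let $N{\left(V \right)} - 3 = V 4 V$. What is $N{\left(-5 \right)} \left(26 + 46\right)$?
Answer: $7416$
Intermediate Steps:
$N{\left(V \right)} = 3 + 4 V^{2}$ ($N{\left(V \right)} = 3 + V 4 V = 3 + 4 V V = 3 + 4 V^{2}$)
$N{\left(-5 \right)} \left(26 + 46\right) = \left(3 + 4 \left(-5\right)^{2}\right) \left(26 + 46\right) = \left(3 + 4 \cdot 25\right) 72 = \left(3 + 100\right) 72 = 103 \cdot 72 = 7416$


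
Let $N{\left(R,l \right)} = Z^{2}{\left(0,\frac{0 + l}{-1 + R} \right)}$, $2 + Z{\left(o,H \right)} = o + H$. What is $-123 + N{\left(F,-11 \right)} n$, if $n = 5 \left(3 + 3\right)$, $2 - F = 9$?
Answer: $- \frac{3561}{32} \approx -111.28$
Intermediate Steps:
$F = -7$ ($F = 2 - 9 = -7$)
$Z{\left(o,H \right)} = -2 + H + o$ ($Z{\left(o,H \right)} = -2 + \left(o + H\right) = -2 + \left(H + o\right) = -2 + H + o$)
$n = 30$ ($n = 5 \cdot 6 = 30$)
$N{\left(R,l \right)} = \left(-2 + \frac{l}{-1 + R}\right)^{2}$ ($N{\left(R,l \right)} = \left(-2 + \frac{0 + l}{-1 + R} + 0\right)^{2} = \left(-2 + \frac{l}{-1 + R} + 0\right)^{2} = \left(-2 + \frac{l}{-1 + R}\right)^{2}$)
$-123 + N{\left(F,-11 \right)} n = -123 + \frac{\left(2 - 11 - -14\right)^{2}}{\left(-1 - 7\right)^{2}} \cdot 30 = -123 + \frac{\left(2 - 11 + 14\right)^{2}}{64} \cdot 30 = -123 + \frac{5^{2}}{64} \cdot 30 = -123 + \frac{1}{64} \cdot 25 \cdot 30 = -123 + \frac{25}{64} \cdot 30 = -123 + \frac{375}{32} = - \frac{3561}{32}$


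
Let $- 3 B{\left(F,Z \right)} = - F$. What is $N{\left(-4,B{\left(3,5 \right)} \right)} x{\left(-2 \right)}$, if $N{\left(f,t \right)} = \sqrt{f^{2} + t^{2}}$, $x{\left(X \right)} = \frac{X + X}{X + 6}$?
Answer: $- \sqrt{17} \approx -4.1231$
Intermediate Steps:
$x{\left(X \right)} = \frac{2 X}{6 + X}$
$B{\left(F,Z \right)} = \frac{F}{3}$ ($B{\left(F,Z \right)} = - \frac{\left(-1\right) F}{3} = \frac{F}{3}$)
$N{\left(-4,B{\left(3,5 \right)} \right)} x{\left(-2 \right)} = \sqrt{\left(-4\right)^{2} + \left(\frac{1}{3} \cdot 3\right)^{2}} \cdot 2 \left(-2\right) \frac{1}{6 - 2} = \sqrt{16 + 1^{2}} \cdot 2 \left(-2\right) \frac{1}{4} = \sqrt{16 + 1} \cdot 2 \left(-2\right) \frac{1}{4} = \sqrt{17} \left(-1\right) = - \sqrt{17}$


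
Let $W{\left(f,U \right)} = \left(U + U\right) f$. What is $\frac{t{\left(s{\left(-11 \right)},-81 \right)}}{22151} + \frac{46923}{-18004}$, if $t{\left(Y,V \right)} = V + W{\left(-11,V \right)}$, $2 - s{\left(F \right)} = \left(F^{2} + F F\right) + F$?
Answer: $- \frac{1008766569}{398806604} \approx -2.5295$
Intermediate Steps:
$W{\left(f,U \right)} = 2 U f$
$s{\left(F \right)} = 2 - F - 2 F^{2}$ ($s{\left(F \right)} = 2 - \left(\left(F^{2} + F F\right) + F\right) = 2 - \left(\left(F^{2} + F^{2}\right) + F\right) = 2 - \left(2 F^{2} + F\right) = 2 - \left(F + 2 F^{2}\right) = 2 - F - 2 F^{2}$)
$t{\left(Y,V \right)} = - 21 V$ ($t{\left(Y,V \right)} = V + 2 V \left(-11\right) = V - 22 V = - 21 V$)
$\frac{t{\left(s{\left(-11 \right)},-81 \right)}}{22151} + \frac{46923}{-18004} = \frac{\left(-21\right) \left(-81\right)}{22151} + \frac{46923}{-18004} = 1701 \cdot \frac{1}{22151} + 46923 \left(- \frac{1}{18004}\right) = \frac{1701}{22151} - \frac{46923}{18004} = - \frac{1008766569}{398806604}$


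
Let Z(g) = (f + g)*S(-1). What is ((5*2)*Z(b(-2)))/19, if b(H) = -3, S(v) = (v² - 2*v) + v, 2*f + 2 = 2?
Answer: -60/19 ≈ -3.1579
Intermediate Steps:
f = 0 (f = -1 + (½)*2 = -1 + 1 = 0)
S(v) = v² - v
Z(g) = 2*g (Z(g) = (0 + g)*(-(-1 - 1)) = g*(-1*(-2)) = g*2 = 2*g)
((5*2)*Z(b(-2)))/19 = ((5*2)*(2*(-3)))/19 = (10*(-6))/19 = (1/19)*(-60) = -60/19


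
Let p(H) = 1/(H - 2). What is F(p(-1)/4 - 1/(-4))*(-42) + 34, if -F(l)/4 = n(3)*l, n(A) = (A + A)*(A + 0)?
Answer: 538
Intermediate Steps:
p(H) = 1/(-2 + H)
n(A) = 2*A² (n(A) = (2*A)*A = 2*A²)
F(l) = -72*l (F(l) = -4*2*3²*l = -4*2*9*l = -72*l)
F(p(-1)/4 - 1/(-4))*(-42) + 34 = -72*(1/(-2 - 1*4) - 1/(-4))*(-42) + 34 = -72*((¼)/(-3) - 1*(-¼))*(-42) + 34 = -72*(-⅓*¼ + ¼)*(-42) + 34 = -72*(-1/12 + ¼)*(-42) + 34 = -72*⅙*(-42) + 34 = -12*(-42) + 34 = 504 + 34 = 538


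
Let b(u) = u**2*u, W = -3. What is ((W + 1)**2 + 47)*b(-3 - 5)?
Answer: -26112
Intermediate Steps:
b(u) = u**3
((W + 1)**2 + 47)*b(-3 - 5) = ((-3 + 1)**2 + 47)*(-3 - 5)**3 = ((-2)**2 + 47)*(-8)**3 = (4 + 47)*(-512) = 51*(-512) = -26112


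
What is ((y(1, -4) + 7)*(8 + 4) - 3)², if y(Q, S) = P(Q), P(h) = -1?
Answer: 4761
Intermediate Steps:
y(Q, S) = -1
((y(1, -4) + 7)*(8 + 4) - 3)² = ((-1 + 7)*(8 + 4) - 3)² = (6*12 - 3)² = (72 - 3)² = 69² = 4761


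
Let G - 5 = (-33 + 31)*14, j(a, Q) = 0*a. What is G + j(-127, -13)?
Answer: -23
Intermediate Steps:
j(a, Q) = 0
G = -23 (G = 5 + (-33 + 31)*14 = 5 - 2*14 = 5 - 28 = -23)
G + j(-127, -13) = -23 + 0 = -23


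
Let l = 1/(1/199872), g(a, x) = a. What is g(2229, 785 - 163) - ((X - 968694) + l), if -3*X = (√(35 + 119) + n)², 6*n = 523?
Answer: 83552581/108 + 523*√154/9 ≈ 7.7436e+5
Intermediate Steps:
n = 523/6 (n = (⅙)*523 = 523/6 ≈ 87.167)
X = -(523/6 + √154)²/3 (X = -(√(35 + 119) + 523/6)²/3 = -(√154 + 523/6)²/3 = -(523/6 + √154)²/3 ≈ -3305.1)
l = 199872 (l = 1/(1/199872) = 199872)
g(2229, 785 - 163) - ((X - 968694) + l) = 2229 - (((-279073/108 - 523*√154/9) - 968694) + 199872) = 2229 - ((-104898025/108 - 523*√154/9) + 199872) = 2229 - (-83311849/108 - 523*√154/9) = 2229 + (83311849/108 + 523*√154/9) = 83552581/108 + 523*√154/9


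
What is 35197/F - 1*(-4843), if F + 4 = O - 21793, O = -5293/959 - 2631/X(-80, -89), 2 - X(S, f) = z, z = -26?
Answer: 58093191183/11999273 ≈ 4841.4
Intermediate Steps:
X(S, f) = 28 (X(S, f) = 2 - 1*(-26) = 2 + 26 = 28)
O = -54517/548 (O = -5293/959 - 2631/28 = -54517/548 ≈ -99.484)
F = -11999273/548 (F = -4 + (-54517/548 - 21793) = -4 - 11997081/548 = -11999273/548 ≈ -21896.)
35197/F - 1*(-4843) = 35197/(-11999273/548) - 1*(-4843) = 35197*(-548/11999273) + 4843 = -19287956/11999273 + 4843 = 58093191183/11999273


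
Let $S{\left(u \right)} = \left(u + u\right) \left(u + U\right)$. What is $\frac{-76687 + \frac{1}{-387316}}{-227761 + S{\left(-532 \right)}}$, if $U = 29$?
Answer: $- \frac{29702102093}{119072945196} \approx -0.24944$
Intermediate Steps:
$S{\left(u \right)} = 2 u \left(29 + u\right)$ ($S{\left(u \right)} = \left(u + u\right) \left(u + 29\right) = 2 u \left(29 + u\right)$)
$\frac{-76687 + \frac{1}{-387316}}{-227761 + S{\left(-532 \right)}} = \frac{-76687 + \frac{1}{-387316}}{-227761 + 2 \left(-532\right) \left(29 - 532\right)} = \frac{-76687 - \frac{1}{387316}}{-227761 + 2 \left(-532\right) \left(-503\right)} = - \frac{29702102093}{387316 \left(-227761 + 535192\right)} = - \frac{29702102093}{387316 \cdot 307431} = \left(- \frac{29702102093}{387316}\right) \frac{1}{307431} = - \frac{29702102093}{119072945196}$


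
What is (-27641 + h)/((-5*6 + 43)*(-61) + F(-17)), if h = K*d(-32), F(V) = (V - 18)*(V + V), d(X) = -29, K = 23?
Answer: -28308/397 ≈ -71.305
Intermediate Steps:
F(V) = 2*V*(-18 + V) (F(V) = (-18 + V)*(2*V) = 2*V*(-18 + V))
h = -667 (h = 23*(-29) = -667)
(-27641 + h)/((-5*6 + 43)*(-61) + F(-17)) = (-27641 - 667)/((-5*6 + 43)*(-61) + 2*(-17)*(-18 - 17)) = -28308/((-30 + 43)*(-61) + 2*(-17)*(-35)) = -28308/(13*(-61) + 1190) = -28308/(-793 + 1190) = -28308/397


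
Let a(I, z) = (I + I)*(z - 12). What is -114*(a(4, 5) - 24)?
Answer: 9120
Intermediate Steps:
a(I, z) = 2*I*(-12 + z) (a(I, z) = (2*I)*(-12 + z) = 2*I*(-12 + z))
-114*(a(4, 5) - 24) = -114*(2*4*(-12 + 5) - 24) = -114*(2*4*(-7) - 24) = -114*(-56 - 24) = -114*(-80) = 9120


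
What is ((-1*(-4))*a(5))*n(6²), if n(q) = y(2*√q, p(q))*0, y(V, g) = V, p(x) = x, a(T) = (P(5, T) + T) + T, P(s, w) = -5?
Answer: 0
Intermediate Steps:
a(T) = -5 + 2*T (a(T) = (-5 + T) + T = -5 + 2*T)
n(q) = 0 (n(q) = (2*√q)*0 = 0)
((-1*(-4))*a(5))*n(6²) = ((-1*(-4))*(-5 + 2*5))*0 = (4*(-5 + 10))*0 = (4*5)*0 = 20*0 = 0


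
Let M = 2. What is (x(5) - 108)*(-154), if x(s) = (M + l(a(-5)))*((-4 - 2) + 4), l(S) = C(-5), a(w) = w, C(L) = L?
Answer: 15708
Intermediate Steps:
l(S) = -5
x(s) = 6 (x(s) = (2 - 5)*((-4 - 2) + 4) = -3*(-6 + 4) = -3*(-2) = 6)
(x(5) - 108)*(-154) = (6 - 108)*(-154) = -102*(-154) = 15708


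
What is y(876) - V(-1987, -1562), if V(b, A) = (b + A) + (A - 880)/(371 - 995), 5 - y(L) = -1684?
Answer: 544345/104 ≈ 5234.1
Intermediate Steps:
y(L) = 1689 (y(L) = 5 - 1*(-1684) = 5 + 1684 = 1689)
V(b, A) = 55/39 + b + 623*A/624 (V(b, A) = (A + b) + (-880 + A)/(-624) = (A + b) + (-880 + A)*(-1/624) = (A + b) + (55/39 - A/624) = 55/39 + b + 623*A/624)
y(876) - V(-1987, -1562) = 1689 - (55/39 - 1987 + (623/624)*(-1562)) = 1689 - (55/39 - 1987 - 486563/312) = 1689 - 1*(-368689/104) = 1689 + 368689/104 = 544345/104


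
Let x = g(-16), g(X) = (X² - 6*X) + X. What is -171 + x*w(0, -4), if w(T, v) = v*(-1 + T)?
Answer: 1173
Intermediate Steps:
g(X) = X² - 5*X
x = 336 (x = -16*(-5 - 16) = -16*(-21) = 336)
-171 + x*w(0, -4) = -171 + 336*(-4*(-1 + 0)) = -171 + 336*(-4*(-1)) = -171 + 336*4 = -171 + 1344 = 1173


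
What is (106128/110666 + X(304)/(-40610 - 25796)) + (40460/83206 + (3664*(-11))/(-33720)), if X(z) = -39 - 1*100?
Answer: 1702730880792299867/644338031444350710 ≈ 2.6426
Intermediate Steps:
X(z) = -139 (X(z) = -39 - 100 = -139)
(106128/110666 + X(304)/(-40610 - 25796)) + (40460/83206 + (3664*(-11))/(-33720)) = (106128/110666 - 139/(-40610 - 25796)) + (40460/83206 + (3664*(-11))/(-33720)) = (106128*(1/110666) - 139/(-66406)) + (40460*(1/83206) - 40304*(-1/33720)) = (53064/55333 - 139*(-1/66406)) + (20230/41603 + 5038/4215) = (53064/55333 + 139/66406) + 294865364/175356645 = 3531459271/3674443198 + 294865364/175356645 = 1702730880792299867/644338031444350710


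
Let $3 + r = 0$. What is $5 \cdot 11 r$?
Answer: $-165$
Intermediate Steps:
$r = -3$ ($r = -3 + 0 = -3$)
$5 \cdot 11 r = 5 \cdot 11 \left(-3\right) = 55 \left(-3\right) = -165$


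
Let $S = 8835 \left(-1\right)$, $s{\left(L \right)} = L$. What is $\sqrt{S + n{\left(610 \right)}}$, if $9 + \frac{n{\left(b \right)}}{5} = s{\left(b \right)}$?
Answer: $i \sqrt{5830} \approx 76.354 i$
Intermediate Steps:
$n{\left(b \right)} = -45 + 5 b$
$S = -8835$
$\sqrt{S + n{\left(610 \right)}} = \sqrt{-8835 + \left(-45 + 5 \cdot 610\right)} = \sqrt{-8835 + \left(-45 + 3050\right)} = \sqrt{-8835 + 3005} = \sqrt{-5830} = i \sqrt{5830}$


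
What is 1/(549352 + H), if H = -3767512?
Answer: -1/3218160 ≈ -3.1074e-7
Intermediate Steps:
1/(549352 + H) = 1/(549352 - 3767512) = 1/(-3218160) = -1/3218160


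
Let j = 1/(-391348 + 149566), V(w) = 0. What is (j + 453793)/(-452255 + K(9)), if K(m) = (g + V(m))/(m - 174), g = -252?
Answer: -6034543851875/6014071202862 ≈ -1.0034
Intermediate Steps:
j = -1/241782 (j = 1/(-241782) = -1/241782 ≈ -4.1360e-6)
K(m) = -252/(-174 + m) (K(m) = (-252 + 0)/(m - 174) = -252/(-174 + m))
(j + 453793)/(-452255 + K(9)) = (-1/241782 + 453793)/(-452255 - 252/(-174 + 9)) = 109718979125/(241782*(-452255 - 252/(-165))) = 109718979125/(241782*(-452255 - 252*(-1/165))) = 109718979125/(241782*(-452255 + 84/55)) = 109718979125/(241782*(-24873941/55)) = (109718979125/241782)*(-55/24873941) = -6034543851875/6014071202862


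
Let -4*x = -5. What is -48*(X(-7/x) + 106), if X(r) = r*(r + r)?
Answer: -202464/25 ≈ -8098.6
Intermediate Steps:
x = 5/4 (x = -¼*(-5) = 5/4 ≈ 1.2500)
X(r) = 2*r² (X(r) = r*(2*r) = 2*r²)
-48*(X(-7/x) + 106) = -48*(2*(-7/5/4)² + 106) = -48*(2*(-7*⅘)² + 106) = -48*(2*(-28/5)² + 106) = -48*(2*(784/25) + 106) = -48*(1568/25 + 106) = -48*4218/25 = -202464/25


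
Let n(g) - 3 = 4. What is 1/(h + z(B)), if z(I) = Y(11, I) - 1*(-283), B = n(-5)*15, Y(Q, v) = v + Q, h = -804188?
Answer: -1/803789 ≈ -1.2441e-6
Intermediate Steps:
n(g) = 7 (n(g) = 3 + 4 = 7)
Y(Q, v) = Q + v
B = 105 (B = 7*15 = 105)
z(I) = 294 + I (z(I) = (11 + I) - 1*(-283) = (11 + I) + 283 = 294 + I)
1/(h + z(B)) = 1/(-804188 + (294 + 105)) = 1/(-804188 + 399) = 1/(-803789) = -1/803789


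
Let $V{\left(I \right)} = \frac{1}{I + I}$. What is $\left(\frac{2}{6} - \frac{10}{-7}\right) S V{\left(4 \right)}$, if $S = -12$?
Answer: $- \frac{37}{14} \approx -2.6429$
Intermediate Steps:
$V{\left(I \right)} = \frac{1}{2 I}$
$\left(\frac{2}{6} - \frac{10}{-7}\right) S V{\left(4 \right)} = \left(\frac{2}{6} - \frac{10}{-7}\right) \left(-12\right) \frac{1}{2 \cdot 4} = \left(2 \cdot \frac{1}{6} - - \frac{10}{7}\right) \left(-12\right) \frac{1}{2} \cdot \frac{1}{4} = \left(\frac{1}{3} + \frac{10}{7}\right) \left(-12\right) \frac{1}{8} = \frac{37}{21} \left(-12\right) \frac{1}{8} = \left(- \frac{148}{7}\right) \frac{1}{8} = - \frac{37}{14}$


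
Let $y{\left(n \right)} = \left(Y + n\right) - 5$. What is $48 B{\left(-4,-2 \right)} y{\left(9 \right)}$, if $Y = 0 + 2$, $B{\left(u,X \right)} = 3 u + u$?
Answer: $-4608$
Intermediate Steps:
$B{\left(u,X \right)} = 4 u$
$Y = 2$
$y{\left(n \right)} = -3 + n$ ($y{\left(n \right)} = \left(2 + n\right) - 5 = -3 + n$)
$48 B{\left(-4,-2 \right)} y{\left(9 \right)} = 48 \cdot 4 \left(-4\right) \left(-3 + 9\right) = 48 \left(-16\right) 6 = \left(-768\right) 6 = -4608$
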